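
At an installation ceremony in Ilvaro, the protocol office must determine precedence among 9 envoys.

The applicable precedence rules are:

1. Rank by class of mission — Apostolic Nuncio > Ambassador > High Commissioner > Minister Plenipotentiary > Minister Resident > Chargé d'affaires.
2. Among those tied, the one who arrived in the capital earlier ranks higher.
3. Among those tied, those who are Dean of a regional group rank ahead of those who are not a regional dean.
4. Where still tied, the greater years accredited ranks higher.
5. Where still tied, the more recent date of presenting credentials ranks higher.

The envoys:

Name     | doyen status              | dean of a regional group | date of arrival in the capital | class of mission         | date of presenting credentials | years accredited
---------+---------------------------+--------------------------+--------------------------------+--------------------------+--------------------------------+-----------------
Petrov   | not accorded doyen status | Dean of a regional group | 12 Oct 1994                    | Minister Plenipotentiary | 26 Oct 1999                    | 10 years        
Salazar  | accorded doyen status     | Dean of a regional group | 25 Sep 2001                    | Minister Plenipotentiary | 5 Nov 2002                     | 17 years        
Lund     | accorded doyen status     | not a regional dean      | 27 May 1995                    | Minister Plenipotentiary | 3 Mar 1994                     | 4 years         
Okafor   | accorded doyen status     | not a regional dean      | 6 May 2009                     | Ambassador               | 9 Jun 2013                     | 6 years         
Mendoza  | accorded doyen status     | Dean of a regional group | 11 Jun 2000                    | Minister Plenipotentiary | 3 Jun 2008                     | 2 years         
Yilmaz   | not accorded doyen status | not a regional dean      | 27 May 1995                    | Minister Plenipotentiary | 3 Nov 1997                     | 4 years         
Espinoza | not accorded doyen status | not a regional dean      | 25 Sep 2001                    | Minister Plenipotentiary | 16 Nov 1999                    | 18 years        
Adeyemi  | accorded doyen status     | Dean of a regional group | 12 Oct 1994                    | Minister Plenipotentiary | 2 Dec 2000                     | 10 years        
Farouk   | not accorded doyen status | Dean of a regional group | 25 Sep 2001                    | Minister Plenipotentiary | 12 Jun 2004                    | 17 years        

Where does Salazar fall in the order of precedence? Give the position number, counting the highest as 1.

By class of mission: Okafor (Ambassador); then Adeyemi, Petrov, Yilmaz, Lund, Mendoza, Farouk, Salazar and Espinoza (Minister Plenipotentiary).
Among Adeyemi, Petrov, Yilmaz, Lund, Mendoza, Farouk, Salazar and Espinoza, by date of arrival in the capital (earlier first): Adeyemi and Petrov (12 Oct 1994) before Yilmaz and Lund (27 May 1995) before Mendoza (11 Jun 2000) before Farouk, Salazar and Espinoza (25 Sep 2001).
Adeyemi and Petrov are each Dean of a regional group, so the next rule applies.
Adeyemi and Petrov both have years accredited 10 years, so the next rule applies.
Among Adeyemi and Petrov, by date of presenting credentials (later first): Adeyemi (2 Dec 2000) before Petrov (26 Oct 1999).
Yilmaz and Lund are each not a regional dean, so the next rule applies.
Yilmaz and Lund both have years accredited 4 years, so the next rule applies.
Among Yilmaz and Lund, by date of presenting credentials (later first): Yilmaz (3 Nov 1997) before Lund (3 Mar 1994).
Among Farouk, Salazar and Espinoza, Dean of a regional group before not a regional dean: Farouk and Salazar (Dean of a regional group) before Espinoza (not a regional dean).
Farouk and Salazar both have years accredited 17 years, so the next rule applies.
Among Farouk and Salazar, by date of presenting credentials (later first): Farouk (12 Jun 2004) before Salazar (5 Nov 2002).
Order: Okafor, Adeyemi, Petrov, Yilmaz, Lund, Mendoza, Farouk, Salazar, Espinoza. So position 8.

8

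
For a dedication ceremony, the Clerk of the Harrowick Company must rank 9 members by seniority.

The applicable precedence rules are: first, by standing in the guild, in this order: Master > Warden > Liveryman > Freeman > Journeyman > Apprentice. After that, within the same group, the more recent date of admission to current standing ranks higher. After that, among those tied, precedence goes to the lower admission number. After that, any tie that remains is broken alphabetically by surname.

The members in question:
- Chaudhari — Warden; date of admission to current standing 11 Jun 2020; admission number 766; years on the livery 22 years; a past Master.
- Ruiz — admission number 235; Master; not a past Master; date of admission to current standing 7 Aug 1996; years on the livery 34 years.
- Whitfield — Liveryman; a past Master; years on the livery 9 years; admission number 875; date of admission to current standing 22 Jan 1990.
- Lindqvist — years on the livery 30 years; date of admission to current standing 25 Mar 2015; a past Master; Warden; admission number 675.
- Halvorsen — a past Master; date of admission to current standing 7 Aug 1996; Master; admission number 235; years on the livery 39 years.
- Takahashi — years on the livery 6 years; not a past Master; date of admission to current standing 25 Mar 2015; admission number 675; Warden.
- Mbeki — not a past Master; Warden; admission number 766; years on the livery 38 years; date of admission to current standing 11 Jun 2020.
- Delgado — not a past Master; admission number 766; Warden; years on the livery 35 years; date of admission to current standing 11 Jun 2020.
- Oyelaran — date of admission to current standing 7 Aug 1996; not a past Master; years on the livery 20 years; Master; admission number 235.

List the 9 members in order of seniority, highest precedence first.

Halvorsen, Oyelaran, Ruiz, Chaudhari, Delgado, Mbeki, Lindqvist, Takahashi, Whitfield

By standing in the guild: Halvorsen, Oyelaran and Ruiz (Master); then Chaudhari, Delgado, Mbeki, Lindqvist and Takahashi (Warden); then Whitfield (Liveryman).
Halvorsen, Oyelaran and Ruiz all have date of admission to current standing 7 Aug 1996, so the next rule applies.
Halvorsen, Oyelaran and Ruiz all have admission number 235, so the next rule applies.
Among Halvorsen, Oyelaran and Ruiz, alphabetically by surname: Halvorsen before Oyelaran before Ruiz.
Among Chaudhari, Delgado, Mbeki, Lindqvist and Takahashi, by date of admission to current standing (later first): Chaudhari, Delgado and Mbeki (11 Jun 2020) before Lindqvist and Takahashi (25 Mar 2015).
Chaudhari, Delgado and Mbeki all have admission number 766, so the next rule applies.
Among Chaudhari, Delgado and Mbeki, alphabetically by surname: Chaudhari before Delgado before Mbeki.
Lindqvist and Takahashi both have admission number 675, so the next rule applies.
Among Lindqvist and Takahashi, alphabetically by surname: Lindqvist before Takahashi.
Full order: Halvorsen, Oyelaran, Ruiz, Chaudhari, Delgado, Mbeki, Lindqvist, Takahashi, Whitfield.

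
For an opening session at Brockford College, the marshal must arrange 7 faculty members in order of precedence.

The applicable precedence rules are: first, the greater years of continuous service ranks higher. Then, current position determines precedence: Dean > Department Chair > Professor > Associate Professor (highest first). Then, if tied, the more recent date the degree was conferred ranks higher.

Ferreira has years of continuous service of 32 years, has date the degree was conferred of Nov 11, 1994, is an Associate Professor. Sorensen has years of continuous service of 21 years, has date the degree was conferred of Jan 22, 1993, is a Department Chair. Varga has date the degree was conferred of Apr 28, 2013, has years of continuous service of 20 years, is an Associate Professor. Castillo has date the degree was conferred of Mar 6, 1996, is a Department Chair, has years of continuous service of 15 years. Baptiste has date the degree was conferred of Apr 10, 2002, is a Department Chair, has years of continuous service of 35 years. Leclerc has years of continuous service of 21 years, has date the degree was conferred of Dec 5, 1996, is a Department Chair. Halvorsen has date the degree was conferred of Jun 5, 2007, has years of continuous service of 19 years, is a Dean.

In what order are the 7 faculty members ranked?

By years of continuous service (higher first): Baptiste (35 years); then Ferreira (32 years); then Leclerc and Sorensen (both 21 years); then Varga (20 years); then Halvorsen (19 years); then Castillo (15 years).
Leclerc and Sorensen are each Department Chair, so the next rule applies.
Among Leclerc and Sorensen, by date the degree was conferred (later first): Leclerc (Dec 5, 1996) before Sorensen (Jan 22, 1993).
Full order: Baptiste, Ferreira, Leclerc, Sorensen, Varga, Halvorsen, Castillo.

Baptiste, Ferreira, Leclerc, Sorensen, Varga, Halvorsen, Castillo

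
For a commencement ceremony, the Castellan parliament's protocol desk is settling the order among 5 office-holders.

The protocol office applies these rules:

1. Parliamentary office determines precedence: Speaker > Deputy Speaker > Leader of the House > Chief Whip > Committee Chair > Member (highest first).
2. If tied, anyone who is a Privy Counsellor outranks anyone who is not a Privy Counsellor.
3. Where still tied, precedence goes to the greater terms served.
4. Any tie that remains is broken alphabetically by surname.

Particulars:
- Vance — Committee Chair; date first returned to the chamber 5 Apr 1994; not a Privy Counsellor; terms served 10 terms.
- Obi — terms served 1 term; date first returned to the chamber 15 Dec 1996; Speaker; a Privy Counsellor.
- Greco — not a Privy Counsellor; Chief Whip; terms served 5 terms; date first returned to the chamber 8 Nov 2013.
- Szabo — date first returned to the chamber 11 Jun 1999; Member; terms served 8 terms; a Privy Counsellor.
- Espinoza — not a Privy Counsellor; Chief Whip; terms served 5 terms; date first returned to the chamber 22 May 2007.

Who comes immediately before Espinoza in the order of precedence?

Obi

By parliamentary office: Obi (Speaker); then Espinoza and Greco (Chief Whip); then Vance (Committee Chair); then Szabo (Member).
Espinoza and Greco are each not a Privy Counsellor, so the next rule applies.
Espinoza and Greco both have terms served 5 terms, so the next rule applies.
Among Espinoza and Greco, alphabetically by surname: Espinoza before Greco.
Order: Obi, Espinoza, Greco, Vance, Szabo.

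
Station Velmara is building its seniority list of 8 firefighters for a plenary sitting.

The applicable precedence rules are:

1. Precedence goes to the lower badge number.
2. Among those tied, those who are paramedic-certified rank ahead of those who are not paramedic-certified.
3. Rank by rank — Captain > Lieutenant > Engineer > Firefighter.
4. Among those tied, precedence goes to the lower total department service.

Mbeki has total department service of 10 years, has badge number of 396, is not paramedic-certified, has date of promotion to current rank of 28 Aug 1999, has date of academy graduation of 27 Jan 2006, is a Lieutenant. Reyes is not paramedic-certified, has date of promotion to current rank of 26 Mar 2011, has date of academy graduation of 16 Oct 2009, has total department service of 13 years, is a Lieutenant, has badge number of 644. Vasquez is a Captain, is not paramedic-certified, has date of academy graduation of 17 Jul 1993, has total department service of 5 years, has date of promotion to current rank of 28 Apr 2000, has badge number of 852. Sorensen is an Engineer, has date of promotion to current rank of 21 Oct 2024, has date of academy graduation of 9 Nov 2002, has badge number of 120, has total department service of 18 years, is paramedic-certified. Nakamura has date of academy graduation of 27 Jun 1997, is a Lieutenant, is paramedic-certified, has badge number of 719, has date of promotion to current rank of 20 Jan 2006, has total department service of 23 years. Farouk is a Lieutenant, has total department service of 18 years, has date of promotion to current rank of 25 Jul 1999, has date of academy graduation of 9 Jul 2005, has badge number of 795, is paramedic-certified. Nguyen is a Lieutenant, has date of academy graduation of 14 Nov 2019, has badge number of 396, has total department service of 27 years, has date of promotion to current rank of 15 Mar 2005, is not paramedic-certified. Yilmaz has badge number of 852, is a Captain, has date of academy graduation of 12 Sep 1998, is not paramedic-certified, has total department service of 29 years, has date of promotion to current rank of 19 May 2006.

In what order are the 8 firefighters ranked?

By badge number (lower first): Sorensen (120); then Mbeki and Nguyen (both 396); then Reyes (644); then Nakamura (719); then Farouk (795); then Vasquez and Yilmaz (both 852).
Mbeki and Nguyen are each not paramedic-certified, so the next rule applies.
Mbeki and Nguyen are each Lieutenant, so the next rule applies.
Among Mbeki and Nguyen, by total department service (lower first): Mbeki (10 years) before Nguyen (27 years).
Vasquez and Yilmaz are each not paramedic-certified, so the next rule applies.
Vasquez and Yilmaz are each Captain, so the next rule applies.
Among Vasquez and Yilmaz, by total department service (lower first): Vasquez (5 years) before Yilmaz (29 years).
Full order: Sorensen, Mbeki, Nguyen, Reyes, Nakamura, Farouk, Vasquez, Yilmaz.

Sorensen, Mbeki, Nguyen, Reyes, Nakamura, Farouk, Vasquez, Yilmaz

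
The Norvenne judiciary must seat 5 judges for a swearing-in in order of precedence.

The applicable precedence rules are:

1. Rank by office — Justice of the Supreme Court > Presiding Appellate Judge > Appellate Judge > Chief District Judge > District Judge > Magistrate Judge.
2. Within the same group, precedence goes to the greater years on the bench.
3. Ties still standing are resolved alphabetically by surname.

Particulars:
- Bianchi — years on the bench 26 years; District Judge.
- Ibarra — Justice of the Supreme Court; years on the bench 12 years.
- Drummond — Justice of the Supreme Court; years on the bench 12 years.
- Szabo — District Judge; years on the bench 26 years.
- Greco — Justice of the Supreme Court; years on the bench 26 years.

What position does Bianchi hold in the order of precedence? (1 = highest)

4

By office: Greco, Drummond and Ibarra (Justice of the Supreme Court); then Bianchi and Szabo (District Judge).
Among Greco, Drummond and Ibarra, by years on the bench (higher first): Greco (26 years) before Drummond and Ibarra (12 years).
Among Drummond and Ibarra, alphabetically by surname: Drummond before Ibarra.
Bianchi and Szabo both have years on the bench 26 years, so the next rule applies.
Among Bianchi and Szabo, alphabetically by surname: Bianchi before Szabo.
Order: Greco, Drummond, Ibarra, Bianchi, Szabo. So position 4.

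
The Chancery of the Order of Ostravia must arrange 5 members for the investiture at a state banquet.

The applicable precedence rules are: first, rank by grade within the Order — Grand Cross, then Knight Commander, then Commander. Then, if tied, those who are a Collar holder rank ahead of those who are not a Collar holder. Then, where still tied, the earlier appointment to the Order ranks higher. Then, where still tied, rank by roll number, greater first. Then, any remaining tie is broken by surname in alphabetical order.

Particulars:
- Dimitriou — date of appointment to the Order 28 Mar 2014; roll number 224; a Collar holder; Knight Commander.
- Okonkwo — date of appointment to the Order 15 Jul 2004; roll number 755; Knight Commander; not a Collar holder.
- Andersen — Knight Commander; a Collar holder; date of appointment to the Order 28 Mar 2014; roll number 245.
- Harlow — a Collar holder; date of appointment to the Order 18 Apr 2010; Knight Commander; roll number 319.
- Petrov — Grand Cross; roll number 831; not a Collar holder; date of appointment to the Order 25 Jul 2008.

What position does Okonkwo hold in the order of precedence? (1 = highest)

5

By grade within the Order: Petrov (Grand Cross); then Harlow, Andersen, Dimitriou and Okonkwo (Knight Commander).
Among Harlow, Andersen, Dimitriou and Okonkwo, a Collar holder before not a Collar holder: Harlow, Andersen and Dimitriou (a Collar holder) before Okonkwo (not a Collar holder).
Among Harlow, Andersen and Dimitriou, by date of appointment to the Order (earlier first): Harlow (18 Apr 2010) before Andersen and Dimitriou (28 Mar 2014).
Among Andersen and Dimitriou, by roll number (higher first): Andersen (245) before Dimitriou (224).
Order: Petrov, Harlow, Andersen, Dimitriou, Okonkwo. So position 5.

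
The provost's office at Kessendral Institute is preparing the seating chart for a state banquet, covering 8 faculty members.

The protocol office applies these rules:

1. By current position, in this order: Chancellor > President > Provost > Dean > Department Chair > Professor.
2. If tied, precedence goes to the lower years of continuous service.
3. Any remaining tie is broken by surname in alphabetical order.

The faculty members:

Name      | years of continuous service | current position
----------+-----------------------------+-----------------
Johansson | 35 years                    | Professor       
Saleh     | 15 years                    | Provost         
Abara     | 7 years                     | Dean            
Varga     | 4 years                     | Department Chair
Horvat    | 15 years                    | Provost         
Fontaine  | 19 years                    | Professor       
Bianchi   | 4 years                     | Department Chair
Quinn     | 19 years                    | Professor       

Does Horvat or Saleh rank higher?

Horvat

By current position: Horvat and Saleh (Provost); then Abara (Dean); then Bianchi and Varga (Department Chair); then Fontaine, Quinn and Johansson (Professor).
Horvat and Saleh both have years of continuous service 15 years, so the next rule applies.
Among Horvat and Saleh, alphabetically by surname: Horvat before Saleh.
Bianchi and Varga both have years of continuous service 4 years, so the next rule applies.
Among Bianchi and Varga, alphabetically by surname: Bianchi before Varga.
Among Fontaine, Quinn and Johansson, by years of continuous service (lower first): Fontaine and Quinn (19 years) before Johansson (35 years).
Among Fontaine and Quinn, alphabetically by surname: Fontaine before Quinn.
So Horvat takes precedence.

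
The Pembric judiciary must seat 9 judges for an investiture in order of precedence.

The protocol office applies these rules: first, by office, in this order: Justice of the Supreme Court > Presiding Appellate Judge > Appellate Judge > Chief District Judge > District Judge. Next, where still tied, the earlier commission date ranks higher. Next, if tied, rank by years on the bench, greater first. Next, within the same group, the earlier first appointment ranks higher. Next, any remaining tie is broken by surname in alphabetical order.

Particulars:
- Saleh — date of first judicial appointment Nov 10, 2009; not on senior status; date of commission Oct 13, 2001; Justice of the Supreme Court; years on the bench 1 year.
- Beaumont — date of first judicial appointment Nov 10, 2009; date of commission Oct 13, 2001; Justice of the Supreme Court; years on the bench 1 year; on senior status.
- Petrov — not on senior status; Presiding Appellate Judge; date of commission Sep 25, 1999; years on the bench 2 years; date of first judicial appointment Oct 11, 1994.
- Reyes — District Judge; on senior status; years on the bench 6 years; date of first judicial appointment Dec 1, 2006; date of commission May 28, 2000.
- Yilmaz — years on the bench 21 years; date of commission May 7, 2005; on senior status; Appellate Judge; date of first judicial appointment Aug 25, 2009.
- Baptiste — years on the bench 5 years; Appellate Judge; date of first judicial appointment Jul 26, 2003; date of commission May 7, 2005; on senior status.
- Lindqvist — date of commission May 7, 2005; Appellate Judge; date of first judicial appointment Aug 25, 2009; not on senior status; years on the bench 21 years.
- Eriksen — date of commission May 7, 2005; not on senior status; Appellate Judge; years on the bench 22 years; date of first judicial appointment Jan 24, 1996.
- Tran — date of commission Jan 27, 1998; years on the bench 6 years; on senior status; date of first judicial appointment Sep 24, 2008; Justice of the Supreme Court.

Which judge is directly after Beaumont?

By office: Tran, Beaumont and Saleh (Justice of the Supreme Court); then Petrov (Presiding Appellate Judge); then Eriksen, Lindqvist, Yilmaz and Baptiste (Appellate Judge); then Reyes (District Judge).
Among Tran, Beaumont and Saleh, by date of commission (earlier first): Tran (Jan 27, 1998) before Beaumont and Saleh (Oct 13, 2001).
Beaumont and Saleh both have years on the bench 1 year, so the next rule applies.
Beaumont and Saleh both have date of first judicial appointment Nov 10, 2009, so the next rule applies.
Among Beaumont and Saleh, alphabetically by surname: Beaumont before Saleh.
Eriksen, Lindqvist, Yilmaz and Baptiste all have date of commission May 7, 2005, so the next rule applies.
Among Eriksen, Lindqvist, Yilmaz and Baptiste, by years on the bench (higher first): Eriksen (22 years) before Lindqvist and Yilmaz (21 years) before Baptiste (5 years).
Lindqvist and Yilmaz both have date of first judicial appointment Aug 25, 2009, so the next rule applies.
Among Lindqvist and Yilmaz, alphabetically by surname: Lindqvist before Yilmaz.
Order: Tran, Beaumont, Saleh, Petrov, Eriksen, Lindqvist, Yilmaz, Baptiste, Reyes.

Saleh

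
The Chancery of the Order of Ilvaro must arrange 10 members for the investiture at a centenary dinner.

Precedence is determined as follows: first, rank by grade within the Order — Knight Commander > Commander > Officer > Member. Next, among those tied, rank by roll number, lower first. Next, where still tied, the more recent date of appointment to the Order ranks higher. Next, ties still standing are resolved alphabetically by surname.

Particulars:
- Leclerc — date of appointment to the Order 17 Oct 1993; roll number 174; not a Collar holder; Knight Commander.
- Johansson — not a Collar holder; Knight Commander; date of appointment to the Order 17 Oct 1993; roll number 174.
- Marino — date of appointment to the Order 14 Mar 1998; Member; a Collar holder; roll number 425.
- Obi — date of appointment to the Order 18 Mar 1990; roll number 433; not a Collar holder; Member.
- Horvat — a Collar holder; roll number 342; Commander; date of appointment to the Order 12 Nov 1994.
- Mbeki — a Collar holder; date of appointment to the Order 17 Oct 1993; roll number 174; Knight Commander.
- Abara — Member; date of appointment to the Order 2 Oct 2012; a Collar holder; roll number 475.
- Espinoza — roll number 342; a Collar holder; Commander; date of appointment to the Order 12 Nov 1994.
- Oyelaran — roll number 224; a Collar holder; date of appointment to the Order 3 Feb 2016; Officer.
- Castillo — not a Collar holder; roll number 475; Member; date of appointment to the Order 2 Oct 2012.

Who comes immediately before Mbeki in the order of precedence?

Leclerc

By grade within the Order: Johansson, Leclerc and Mbeki (Knight Commander); then Espinoza and Horvat (Commander); then Oyelaran (Officer); then Marino, Obi, Abara and Castillo (Member).
Johansson, Leclerc and Mbeki all have roll number 174, so the next rule applies.
Johansson, Leclerc and Mbeki all have date of appointment to the Order 17 Oct 1993, so the next rule applies.
Among Johansson, Leclerc and Mbeki, alphabetically by surname: Johansson before Leclerc before Mbeki.
Espinoza and Horvat both have roll number 342, so the next rule applies.
Espinoza and Horvat both have date of appointment to the Order 12 Nov 1994, so the next rule applies.
Among Espinoza and Horvat, alphabetically by surname: Espinoza before Horvat.
Among Marino, Obi, Abara and Castillo, by roll number (lower first): Marino (425) before Obi (433) before Abara and Castillo (475).
Abara and Castillo both have date of appointment to the Order 2 Oct 2012, so the next rule applies.
Among Abara and Castillo, alphabetically by surname: Abara before Castillo.
Order: Johansson, Leclerc, Mbeki, Espinoza, Horvat, Oyelaran, Marino, Obi, Abara, Castillo.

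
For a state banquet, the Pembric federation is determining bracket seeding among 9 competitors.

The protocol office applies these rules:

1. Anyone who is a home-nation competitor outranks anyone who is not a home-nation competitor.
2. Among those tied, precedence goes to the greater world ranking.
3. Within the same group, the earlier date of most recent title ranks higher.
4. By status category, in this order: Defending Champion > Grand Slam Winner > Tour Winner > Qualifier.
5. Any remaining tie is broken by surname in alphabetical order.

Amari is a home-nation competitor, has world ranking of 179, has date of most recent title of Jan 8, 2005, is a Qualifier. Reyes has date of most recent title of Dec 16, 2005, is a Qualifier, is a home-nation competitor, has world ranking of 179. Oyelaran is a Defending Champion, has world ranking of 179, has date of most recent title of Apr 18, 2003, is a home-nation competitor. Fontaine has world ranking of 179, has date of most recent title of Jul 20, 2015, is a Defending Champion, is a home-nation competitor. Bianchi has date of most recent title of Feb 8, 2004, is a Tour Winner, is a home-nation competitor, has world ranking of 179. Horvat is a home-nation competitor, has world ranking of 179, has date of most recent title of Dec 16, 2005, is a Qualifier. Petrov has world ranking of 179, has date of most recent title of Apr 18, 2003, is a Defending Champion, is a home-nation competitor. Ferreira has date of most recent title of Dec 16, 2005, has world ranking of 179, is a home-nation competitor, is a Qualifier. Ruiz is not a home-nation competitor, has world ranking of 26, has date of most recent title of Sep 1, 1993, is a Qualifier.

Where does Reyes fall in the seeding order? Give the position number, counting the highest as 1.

By the first rule: Oyelaran, Petrov, Bianchi, Amari, Ferreira, Horvat, Reyes and Fontaine (each a home-nation competitor); then Ruiz (not a home-nation competitor).
Oyelaran, Petrov, Bianchi, Amari, Ferreira, Horvat, Reyes and Fontaine all have world ranking 179, so the next rule applies.
Among Oyelaran, Petrov, Bianchi, Amari, Ferreira, Horvat, Reyes and Fontaine, by date of most recent title (earlier first): Oyelaran and Petrov (Apr 18, 2003) before Bianchi (Feb 8, 2004) before Amari (Jan 8, 2005) before Ferreira, Horvat and Reyes (Dec 16, 2005) before Fontaine (Jul 20, 2015).
Oyelaran and Petrov are each Defending Champion, so the next rule applies.
Among Oyelaran and Petrov, alphabetically by surname: Oyelaran before Petrov.
Ferreira, Horvat and Reyes are each Qualifier, so the next rule applies.
Among Ferreira, Horvat and Reyes, alphabetically by surname: Ferreira before Horvat before Reyes.
Order: Oyelaran, Petrov, Bianchi, Amari, Ferreira, Horvat, Reyes, Fontaine, Ruiz. So position 7.

7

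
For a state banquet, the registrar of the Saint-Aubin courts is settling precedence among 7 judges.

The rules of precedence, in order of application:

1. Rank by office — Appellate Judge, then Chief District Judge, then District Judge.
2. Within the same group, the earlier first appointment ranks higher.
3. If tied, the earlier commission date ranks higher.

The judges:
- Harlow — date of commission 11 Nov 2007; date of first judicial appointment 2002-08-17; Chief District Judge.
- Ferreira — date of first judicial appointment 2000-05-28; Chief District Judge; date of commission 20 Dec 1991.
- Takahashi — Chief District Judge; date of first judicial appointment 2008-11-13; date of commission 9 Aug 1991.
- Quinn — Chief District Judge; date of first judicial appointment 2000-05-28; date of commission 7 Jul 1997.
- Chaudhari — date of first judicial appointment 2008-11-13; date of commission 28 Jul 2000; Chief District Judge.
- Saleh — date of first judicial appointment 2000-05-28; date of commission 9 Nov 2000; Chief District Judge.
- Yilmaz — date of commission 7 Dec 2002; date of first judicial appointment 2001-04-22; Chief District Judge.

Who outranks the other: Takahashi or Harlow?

Harlow

By office: Ferreira, Quinn, Saleh, Yilmaz, Harlow, Takahashi and Chaudhari (Chief District Judge).
Among Ferreira, Quinn, Saleh, Yilmaz, Harlow, Takahashi and Chaudhari, by date of first judicial appointment (earlier first): Ferreira, Quinn and Saleh (2000-05-28) before Yilmaz (2001-04-22) before Harlow (2002-08-17) before Takahashi and Chaudhari (2008-11-13).
Among Ferreira, Quinn and Saleh, by date of commission (earlier first): Ferreira (20 Dec 1991) before Quinn (7 Jul 1997) before Saleh (9 Nov 2000).
Among Takahashi and Chaudhari, by date of commission (earlier first): Takahashi (9 Aug 1991) before Chaudhari (28 Jul 2000).
So Harlow takes precedence.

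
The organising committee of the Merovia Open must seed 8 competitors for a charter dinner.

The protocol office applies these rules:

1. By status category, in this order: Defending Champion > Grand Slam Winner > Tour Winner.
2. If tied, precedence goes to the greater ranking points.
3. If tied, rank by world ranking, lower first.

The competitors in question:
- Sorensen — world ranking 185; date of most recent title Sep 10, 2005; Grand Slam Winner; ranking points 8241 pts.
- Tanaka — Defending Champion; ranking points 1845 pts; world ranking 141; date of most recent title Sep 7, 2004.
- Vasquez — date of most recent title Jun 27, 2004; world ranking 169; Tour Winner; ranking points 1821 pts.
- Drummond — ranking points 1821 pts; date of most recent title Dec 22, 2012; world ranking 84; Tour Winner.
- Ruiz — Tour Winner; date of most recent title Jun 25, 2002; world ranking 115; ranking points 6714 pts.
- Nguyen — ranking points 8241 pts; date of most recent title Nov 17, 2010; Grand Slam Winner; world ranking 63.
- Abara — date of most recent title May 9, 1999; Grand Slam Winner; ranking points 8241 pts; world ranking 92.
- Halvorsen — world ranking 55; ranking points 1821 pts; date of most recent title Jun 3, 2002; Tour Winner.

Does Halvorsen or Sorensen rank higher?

By status category: Tanaka (Defending Champion); then Nguyen, Abara and Sorensen (Grand Slam Winner); then Ruiz, Halvorsen, Drummond and Vasquez (Tour Winner).
Nguyen, Abara and Sorensen all have ranking points 8241 pts, so the next rule applies.
Among Nguyen, Abara and Sorensen, by world ranking (lower first): Nguyen (63) before Abara (92) before Sorensen (185).
Among Ruiz, Halvorsen, Drummond and Vasquez, by ranking points (higher first): Ruiz (6714 pts) before Halvorsen, Drummond and Vasquez (1821 pts).
Among Halvorsen, Drummond and Vasquez, by world ranking (lower first): Halvorsen (55) before Drummond (84) before Vasquez (169).
So Sorensen takes precedence.

Sorensen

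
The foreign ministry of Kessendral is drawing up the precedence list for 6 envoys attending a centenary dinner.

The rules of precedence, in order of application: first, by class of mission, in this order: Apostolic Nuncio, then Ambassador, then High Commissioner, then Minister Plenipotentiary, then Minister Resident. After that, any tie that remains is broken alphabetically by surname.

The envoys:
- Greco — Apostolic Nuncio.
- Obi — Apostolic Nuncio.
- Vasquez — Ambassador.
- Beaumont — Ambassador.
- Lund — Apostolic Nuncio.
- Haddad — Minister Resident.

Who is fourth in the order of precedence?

By class of mission: Greco, Lund and Obi (Apostolic Nuncio); then Beaumont and Vasquez (Ambassador); then Haddad (Minister Resident).
Among Greco, Lund and Obi, alphabetically by surname: Greco before Lund before Obi.
Among Beaumont and Vasquez, alphabetically by surname: Beaumont before Vasquez.
Order: Greco, Lund, Obi, Beaumont, Vasquez, Haddad.

Beaumont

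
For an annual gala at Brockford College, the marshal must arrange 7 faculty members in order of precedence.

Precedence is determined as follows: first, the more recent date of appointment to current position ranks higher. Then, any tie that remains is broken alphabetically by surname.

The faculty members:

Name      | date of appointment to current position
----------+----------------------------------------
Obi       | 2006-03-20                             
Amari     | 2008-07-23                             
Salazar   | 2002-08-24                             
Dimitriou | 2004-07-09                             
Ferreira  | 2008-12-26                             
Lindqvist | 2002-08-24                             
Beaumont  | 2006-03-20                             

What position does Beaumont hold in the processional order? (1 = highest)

By date of appointment to current position (later first): Ferreira (2008-12-26); then Amari (2008-07-23); then Beaumont and Obi (both 2006-03-20); then Dimitriou (2004-07-09); then Lindqvist and Salazar (both 2002-08-24).
Among Beaumont and Obi, alphabetically by surname: Beaumont before Obi.
Among Lindqvist and Salazar, alphabetically by surname: Lindqvist before Salazar.
Order: Ferreira, Amari, Beaumont, Obi, Dimitriou, Lindqvist, Salazar. So position 3.

3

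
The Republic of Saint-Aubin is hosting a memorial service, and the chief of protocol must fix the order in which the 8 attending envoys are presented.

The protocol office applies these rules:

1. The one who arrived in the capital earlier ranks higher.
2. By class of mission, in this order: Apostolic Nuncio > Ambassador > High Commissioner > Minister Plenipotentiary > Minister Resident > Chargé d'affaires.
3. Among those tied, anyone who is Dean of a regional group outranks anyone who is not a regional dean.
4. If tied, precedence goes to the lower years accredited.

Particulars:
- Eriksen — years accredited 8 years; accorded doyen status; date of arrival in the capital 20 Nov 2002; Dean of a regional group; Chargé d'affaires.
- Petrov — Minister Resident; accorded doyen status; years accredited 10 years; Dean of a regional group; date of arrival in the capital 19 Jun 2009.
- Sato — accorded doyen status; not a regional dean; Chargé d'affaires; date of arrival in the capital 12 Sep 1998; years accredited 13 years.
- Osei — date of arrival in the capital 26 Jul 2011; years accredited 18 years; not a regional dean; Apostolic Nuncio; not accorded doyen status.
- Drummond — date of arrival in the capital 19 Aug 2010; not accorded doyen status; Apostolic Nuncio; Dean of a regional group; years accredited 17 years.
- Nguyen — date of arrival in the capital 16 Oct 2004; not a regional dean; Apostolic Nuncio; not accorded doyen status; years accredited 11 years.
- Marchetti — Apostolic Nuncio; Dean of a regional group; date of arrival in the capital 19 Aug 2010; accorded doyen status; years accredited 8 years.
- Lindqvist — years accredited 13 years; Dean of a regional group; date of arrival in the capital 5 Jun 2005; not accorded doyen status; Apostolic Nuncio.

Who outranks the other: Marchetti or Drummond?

Marchetti

By date of arrival in the capital (earlier first): Sato (12 Sep 1998); then Eriksen (20 Nov 2002); then Nguyen (16 Oct 2004); then Lindqvist (5 Jun 2005); then Petrov (19 Jun 2009); then Marchetti and Drummond (both 19 Aug 2010); then Osei (26 Jul 2011).
Marchetti and Drummond are each Apostolic Nuncio, so the next rule applies.
Marchetti and Drummond are each Dean of a regional group, so the next rule applies.
Among Marchetti and Drummond, by years accredited (lower first): Marchetti (8 years) before Drummond (17 years).
So Marchetti takes precedence.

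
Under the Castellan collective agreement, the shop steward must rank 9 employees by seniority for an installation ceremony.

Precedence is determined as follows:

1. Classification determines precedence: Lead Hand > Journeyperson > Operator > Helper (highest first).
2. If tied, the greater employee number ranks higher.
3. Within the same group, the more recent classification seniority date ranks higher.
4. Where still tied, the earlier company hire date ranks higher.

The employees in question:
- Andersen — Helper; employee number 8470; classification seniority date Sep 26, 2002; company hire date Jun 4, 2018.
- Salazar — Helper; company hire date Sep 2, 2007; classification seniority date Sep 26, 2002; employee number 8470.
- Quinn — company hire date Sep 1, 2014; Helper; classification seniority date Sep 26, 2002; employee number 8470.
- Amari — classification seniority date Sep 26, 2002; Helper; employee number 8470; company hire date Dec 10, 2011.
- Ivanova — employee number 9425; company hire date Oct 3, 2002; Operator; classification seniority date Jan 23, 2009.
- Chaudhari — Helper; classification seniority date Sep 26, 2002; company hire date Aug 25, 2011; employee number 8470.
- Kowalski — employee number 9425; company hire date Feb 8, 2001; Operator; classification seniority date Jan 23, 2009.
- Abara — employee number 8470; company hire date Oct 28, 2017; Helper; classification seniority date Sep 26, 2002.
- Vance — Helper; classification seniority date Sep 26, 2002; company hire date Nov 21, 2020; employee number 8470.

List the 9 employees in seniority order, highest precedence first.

By classification: Kowalski and Ivanova (Operator); then Salazar, Chaudhari, Amari, Quinn, Abara, Andersen and Vance (Helper).
Kowalski and Ivanova both have employee number 9425, so the next rule applies.
Kowalski and Ivanova both have classification seniority date Jan 23, 2009, so the next rule applies.
Among Kowalski and Ivanova, by company hire date (earlier first): Kowalski (Feb 8, 2001) before Ivanova (Oct 3, 2002).
Salazar, Chaudhari, Amari, Quinn, Abara, Andersen and Vance all have employee number 8470, so the next rule applies.
Salazar, Chaudhari, Amari, Quinn, Abara, Andersen and Vance all have classification seniority date Sep 26, 2002, so the next rule applies.
Among Salazar, Chaudhari, Amari, Quinn, Abara, Andersen and Vance, by company hire date (earlier first): Salazar (Sep 2, 2007) before Chaudhari (Aug 25, 2011) before Amari (Dec 10, 2011) before Quinn (Sep 1, 2014) before Abara (Oct 28, 2017) before Andersen (Jun 4, 2018) before Vance (Nov 21, 2020).
Full order: Kowalski, Ivanova, Salazar, Chaudhari, Amari, Quinn, Abara, Andersen, Vance.

Kowalski, Ivanova, Salazar, Chaudhari, Amari, Quinn, Abara, Andersen, Vance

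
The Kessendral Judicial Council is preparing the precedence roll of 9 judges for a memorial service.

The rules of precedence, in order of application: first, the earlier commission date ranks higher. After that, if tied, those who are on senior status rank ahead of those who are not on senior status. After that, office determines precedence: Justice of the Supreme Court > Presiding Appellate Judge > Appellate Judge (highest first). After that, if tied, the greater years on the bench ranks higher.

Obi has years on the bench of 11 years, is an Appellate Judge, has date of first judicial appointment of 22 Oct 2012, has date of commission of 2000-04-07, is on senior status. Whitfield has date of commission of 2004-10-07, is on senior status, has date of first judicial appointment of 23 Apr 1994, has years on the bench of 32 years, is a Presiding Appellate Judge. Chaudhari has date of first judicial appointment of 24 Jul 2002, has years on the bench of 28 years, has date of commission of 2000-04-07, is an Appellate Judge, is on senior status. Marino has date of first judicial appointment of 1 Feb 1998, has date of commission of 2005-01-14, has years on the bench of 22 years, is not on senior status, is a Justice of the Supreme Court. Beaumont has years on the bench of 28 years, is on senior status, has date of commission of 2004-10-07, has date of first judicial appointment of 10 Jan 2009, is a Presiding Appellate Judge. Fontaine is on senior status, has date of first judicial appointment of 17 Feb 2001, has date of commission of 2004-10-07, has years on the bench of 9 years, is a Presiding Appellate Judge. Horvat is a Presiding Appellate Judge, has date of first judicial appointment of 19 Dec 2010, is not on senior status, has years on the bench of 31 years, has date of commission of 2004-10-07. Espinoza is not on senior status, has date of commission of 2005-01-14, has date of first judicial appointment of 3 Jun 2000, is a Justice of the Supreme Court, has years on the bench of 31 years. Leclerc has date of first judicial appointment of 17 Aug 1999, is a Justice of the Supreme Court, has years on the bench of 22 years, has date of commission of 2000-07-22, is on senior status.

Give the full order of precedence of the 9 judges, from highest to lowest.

Chaudhari, Obi, Leclerc, Whitfield, Beaumont, Fontaine, Horvat, Espinoza, Marino

By date of commission (earlier first): Chaudhari and Obi (both 2000-04-07); then Leclerc (2000-07-22); then Whitfield, Beaumont, Fontaine and Horvat (each 2004-10-07); then Espinoza and Marino (both 2005-01-14).
Chaudhari and Obi are each on senior status, so the next rule applies.
Chaudhari and Obi are each Appellate Judge, so the next rule applies.
Among Chaudhari and Obi, by years on the bench (higher first): Chaudhari (28 years) before Obi (11 years).
Among Whitfield, Beaumont, Fontaine and Horvat, on senior status before not on senior status: Whitfield, Beaumont and Fontaine (on senior status) before Horvat (not on senior status).
Whitfield, Beaumont and Fontaine are each Presiding Appellate Judge, so the next rule applies.
Among Whitfield, Beaumont and Fontaine, by years on the bench (higher first): Whitfield (32 years) before Beaumont (28 years) before Fontaine (9 years).
Espinoza and Marino are each not on senior status, so the next rule applies.
Espinoza and Marino are each Justice of the Supreme Court, so the next rule applies.
Among Espinoza and Marino, by years on the bench (higher first): Espinoza (31 years) before Marino (22 years).
Full order: Chaudhari, Obi, Leclerc, Whitfield, Beaumont, Fontaine, Horvat, Espinoza, Marino.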